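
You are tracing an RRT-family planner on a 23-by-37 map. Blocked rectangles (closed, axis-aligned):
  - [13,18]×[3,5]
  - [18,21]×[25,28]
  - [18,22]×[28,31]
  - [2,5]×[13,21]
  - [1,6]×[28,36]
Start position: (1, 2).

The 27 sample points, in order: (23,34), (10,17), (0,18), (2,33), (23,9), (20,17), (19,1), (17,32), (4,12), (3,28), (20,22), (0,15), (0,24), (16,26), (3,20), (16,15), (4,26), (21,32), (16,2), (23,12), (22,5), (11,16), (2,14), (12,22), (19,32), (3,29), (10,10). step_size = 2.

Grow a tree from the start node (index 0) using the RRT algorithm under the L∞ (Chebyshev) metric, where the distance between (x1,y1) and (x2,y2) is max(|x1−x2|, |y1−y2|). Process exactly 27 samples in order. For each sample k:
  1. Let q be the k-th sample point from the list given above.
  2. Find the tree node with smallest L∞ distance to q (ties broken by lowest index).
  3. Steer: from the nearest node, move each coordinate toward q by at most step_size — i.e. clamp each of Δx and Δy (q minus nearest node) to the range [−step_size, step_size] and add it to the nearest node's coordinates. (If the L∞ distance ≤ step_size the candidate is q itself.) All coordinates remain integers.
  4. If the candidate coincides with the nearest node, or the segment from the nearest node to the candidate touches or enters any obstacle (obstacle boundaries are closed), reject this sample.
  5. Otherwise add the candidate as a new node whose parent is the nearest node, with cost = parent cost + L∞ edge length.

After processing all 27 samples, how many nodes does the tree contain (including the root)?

Node count: 20

1. q=(23,34) nearest=0 d=32 new=(3,4) → add node 1 parent=0 cost=2
2. q=(10,17) nearest=1 d=13 new=(5,6) → add node 2 parent=1 cost=4
3. q=(0,18) nearest=2 d=12 new=(3,8) → add node 3 parent=2 cost=6
4. q=(2,33) nearest=3 d=25 new=(2,10) → add node 4 parent=3 cost=8
5. q=(23,9) nearest=2 d=18 new=(7,8) → add node 5 parent=2 cost=6
6. q=(20,17) nearest=5 d=13 new=(9,10) → add node 6 parent=5 cost=8
7. q=(19,1) nearest=6 d=10 new=(11,8) → add node 7 parent=6 cost=10
8. q=(17,32) nearest=4 d=22 new=(4,12) → add node 8 parent=4 cost=10
9. q=(4,12) nearest=8 d=0 → coincident, reject
10. q=(3,28) nearest=8 d=16 new=(3,14) → blocked by [2,5]×[13,21], reject
11. q=(20,22) nearest=6 d=12 new=(11,12) → add node 9 parent=6 cost=10
12. q=(0,15) nearest=8 d=4 new=(2,14) → blocked by [2,5]×[13,21], reject
13. q=(0,24) nearest=8 d=12 new=(2,14) → blocked by [2,5]×[13,21], reject
14. q=(16,26) nearest=8 d=14 new=(6,14) → blocked by [2,5]×[13,21], reject
15. q=(3,20) nearest=8 d=8 new=(3,14) → blocked by [2,5]×[13,21], reject
16. q=(16,15) nearest=9 d=5 new=(13,14) → add node 10 parent=9 cost=12
17. q=(4,26) nearest=10 d=12 new=(11,16) → add node 11 parent=10 cost=14
18. q=(21,32) nearest=11 d=16 new=(13,18) → add node 12 parent=11 cost=16
19. q=(16,2) nearest=7 d=6 new=(13,6) → add node 13 parent=7 cost=12
20. q=(23,12) nearest=10 d=10 new=(15,12) → add node 14 parent=10 cost=14
21. q=(22,5) nearest=14 d=7 new=(17,10) → add node 15 parent=14 cost=16
22. q=(11,16) nearest=11 d=0 → coincident, reject
23. q=(2,14) nearest=8 d=2 new=(2,14) → blocked by [2,5]×[13,21], reject
24. q=(12,22) nearest=12 d=4 new=(12,20) → add node 16 parent=12 cost=18
25. q=(19,32) nearest=16 d=12 new=(14,22) → add node 17 parent=16 cost=20
26. q=(3,29) nearest=16 d=9 new=(10,22) → add node 18 parent=16 cost=20
27. q=(10,10) nearest=6 d=1 new=(10,10) → add node 19 parent=6 cost=9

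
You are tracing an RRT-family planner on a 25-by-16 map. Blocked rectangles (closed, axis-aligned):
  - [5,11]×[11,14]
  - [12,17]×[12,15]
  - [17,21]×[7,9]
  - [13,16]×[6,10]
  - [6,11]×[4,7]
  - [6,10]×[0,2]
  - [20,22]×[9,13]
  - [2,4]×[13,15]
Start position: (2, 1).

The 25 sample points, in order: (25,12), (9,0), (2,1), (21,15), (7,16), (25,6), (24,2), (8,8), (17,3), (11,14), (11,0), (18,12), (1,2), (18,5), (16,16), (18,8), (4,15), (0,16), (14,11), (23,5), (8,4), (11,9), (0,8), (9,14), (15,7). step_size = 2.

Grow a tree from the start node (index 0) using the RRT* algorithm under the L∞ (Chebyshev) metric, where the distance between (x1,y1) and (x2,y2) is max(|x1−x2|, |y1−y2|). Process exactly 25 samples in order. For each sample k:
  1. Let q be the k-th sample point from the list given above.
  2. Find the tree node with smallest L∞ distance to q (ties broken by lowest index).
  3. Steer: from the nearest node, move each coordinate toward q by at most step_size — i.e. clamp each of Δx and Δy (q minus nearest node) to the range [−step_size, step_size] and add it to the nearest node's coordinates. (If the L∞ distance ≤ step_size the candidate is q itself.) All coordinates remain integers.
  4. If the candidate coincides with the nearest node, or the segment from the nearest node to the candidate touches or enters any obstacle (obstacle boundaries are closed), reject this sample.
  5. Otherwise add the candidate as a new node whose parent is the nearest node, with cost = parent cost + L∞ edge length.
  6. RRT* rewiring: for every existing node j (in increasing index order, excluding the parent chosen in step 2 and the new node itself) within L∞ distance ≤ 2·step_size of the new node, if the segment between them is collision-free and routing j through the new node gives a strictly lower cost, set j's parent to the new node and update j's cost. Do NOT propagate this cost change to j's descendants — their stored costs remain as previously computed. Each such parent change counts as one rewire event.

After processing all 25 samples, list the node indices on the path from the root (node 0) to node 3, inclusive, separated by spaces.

Path: 0 3

1. q=(25,12) nearest=0 d=23 new=(4,3) → add node 1 parent=0 cost=2
2. q=(9,0) nearest=1 d=5 new=(6,1) → blocked by [6,10]×[0,2], reject
3. q=(2,1) nearest=0 d=0 → coincident, reject
4. q=(21,15) nearest=1 d=17 new=(6,5) → blocked by [6,11]×[4,7], reject
5. q=(7,16) nearest=1 d=13 new=(6,5) → blocked by [6,11]×[4,7], reject
6. q=(25,6) nearest=1 d=21 new=(6,5) → blocked by [6,11]×[4,7], reject
7. q=(24,2) nearest=1 d=20 new=(6,2) → blocked by [6,10]×[0,2], reject
8. q=(8,8) nearest=1 d=5 new=(6,5) → blocked by [6,11]×[4,7], reject
9. q=(17,3) nearest=1 d=13 new=(6,3) → add node 2 parent=1 cost=4
10. q=(11,14) nearest=1 d=11 new=(6,5) → blocked by [6,11]×[4,7], reject
11. q=(11,0) nearest=2 d=5 new=(8,1) → blocked by [6,10]×[0,2], reject
12. q=(18,12) nearest=2 d=12 new=(8,5) → blocked by [6,11]×[4,7], reject
13. q=(1,2) nearest=0 d=1 new=(1,2) → add node 3 parent=0 cost=1
14. q=(18,5) nearest=2 d=12 new=(8,5) → blocked by [6,11]×[4,7], reject
15. q=(16,16) nearest=1 d=13 new=(6,5) → blocked by [6,11]×[4,7], reject
16. q=(18,8) nearest=2 d=12 new=(8,5) → blocked by [6,11]×[4,7], reject
17. q=(4,15) nearest=1 d=12 new=(4,5) → add node 4 parent=1 cost=4
18. q=(0,16) nearest=4 d=11 new=(2,7) → add node 5 parent=4 cost=6
19. q=(14,11) nearest=2 d=8 new=(8,5) → blocked by [6,11]×[4,7], reject
20. q=(23,5) nearest=2 d=17 new=(8,5) → blocked by [6,11]×[4,7], reject
21. q=(8,4) nearest=2 d=2 new=(8,4) → blocked by [6,11]×[4,7], reject
22. q=(11,9) nearest=2 d=6 new=(8,5) → blocked by [6,11]×[4,7], reject
23. q=(0,8) nearest=5 d=2 new=(0,8) → add node 6 parent=5 cost=8
24. q=(9,14) nearest=5 d=7 new=(4,9) → add node 7 parent=5 cost=8
25. q=(15,7) nearest=2 d=9 new=(8,5) → blocked by [6,11]×[4,7], reject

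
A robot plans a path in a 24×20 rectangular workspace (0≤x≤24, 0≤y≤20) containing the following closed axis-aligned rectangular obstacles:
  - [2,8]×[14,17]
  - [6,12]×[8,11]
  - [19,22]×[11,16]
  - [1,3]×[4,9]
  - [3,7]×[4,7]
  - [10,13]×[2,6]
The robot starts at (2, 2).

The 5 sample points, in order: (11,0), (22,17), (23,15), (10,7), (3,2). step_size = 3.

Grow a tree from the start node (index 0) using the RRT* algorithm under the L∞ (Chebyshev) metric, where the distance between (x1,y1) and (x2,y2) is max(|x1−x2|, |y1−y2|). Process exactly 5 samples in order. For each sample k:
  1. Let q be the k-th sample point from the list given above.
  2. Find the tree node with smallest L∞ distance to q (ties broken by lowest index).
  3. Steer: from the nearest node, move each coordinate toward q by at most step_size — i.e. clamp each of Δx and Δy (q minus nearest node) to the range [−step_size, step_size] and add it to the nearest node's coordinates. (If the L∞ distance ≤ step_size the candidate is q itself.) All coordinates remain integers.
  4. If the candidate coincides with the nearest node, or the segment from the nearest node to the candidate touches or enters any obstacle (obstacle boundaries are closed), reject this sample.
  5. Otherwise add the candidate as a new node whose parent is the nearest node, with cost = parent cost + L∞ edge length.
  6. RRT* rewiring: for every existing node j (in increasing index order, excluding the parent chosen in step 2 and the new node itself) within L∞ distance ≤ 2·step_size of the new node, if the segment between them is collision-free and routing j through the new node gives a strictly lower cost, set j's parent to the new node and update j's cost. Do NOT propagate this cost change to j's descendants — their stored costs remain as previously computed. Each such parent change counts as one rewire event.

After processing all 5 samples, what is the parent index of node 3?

Parent of node 3: 0

1. q=(11,0) nearest=0 d=9 new=(5,0) → add node 1 parent=0 cost=3
2. q=(22,17) nearest=1 d=17 new=(8,3) → add node 2 parent=1 cost=6
3. q=(23,15) nearest=2 d=15 new=(11,6) → blocked by [10,13]×[2,6], reject
4. q=(10,7) nearest=2 d=4 new=(10,6) → blocked by [10,13]×[2,6], reject
5. q=(3,2) nearest=0 d=1 new=(3,2) → add node 3 parent=0 cost=1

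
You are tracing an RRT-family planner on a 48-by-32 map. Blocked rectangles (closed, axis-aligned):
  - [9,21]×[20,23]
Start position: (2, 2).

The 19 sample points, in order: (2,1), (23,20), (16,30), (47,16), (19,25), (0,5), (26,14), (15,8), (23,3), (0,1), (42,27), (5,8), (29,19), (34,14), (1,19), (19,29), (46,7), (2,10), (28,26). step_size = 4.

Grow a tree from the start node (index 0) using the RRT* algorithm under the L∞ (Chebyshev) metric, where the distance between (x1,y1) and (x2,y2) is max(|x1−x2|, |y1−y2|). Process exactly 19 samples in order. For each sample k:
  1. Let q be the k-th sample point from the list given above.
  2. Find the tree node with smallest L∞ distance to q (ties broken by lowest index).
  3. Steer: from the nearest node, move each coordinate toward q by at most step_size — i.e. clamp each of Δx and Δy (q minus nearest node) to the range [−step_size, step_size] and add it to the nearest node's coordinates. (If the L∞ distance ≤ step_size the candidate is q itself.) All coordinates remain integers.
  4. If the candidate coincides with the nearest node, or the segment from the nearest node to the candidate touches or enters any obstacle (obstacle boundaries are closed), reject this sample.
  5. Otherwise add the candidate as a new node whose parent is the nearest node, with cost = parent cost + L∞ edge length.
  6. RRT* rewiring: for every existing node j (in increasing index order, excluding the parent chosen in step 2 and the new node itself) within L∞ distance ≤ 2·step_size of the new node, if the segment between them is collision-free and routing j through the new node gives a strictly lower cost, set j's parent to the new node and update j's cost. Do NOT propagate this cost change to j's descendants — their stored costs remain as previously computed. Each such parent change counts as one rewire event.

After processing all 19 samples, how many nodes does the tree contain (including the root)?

1. q=(2,1) nearest=0 d=1 new=(2,1) → add node 1 parent=0 cost=1
2. q=(23,20) nearest=0 d=21 new=(6,6) → add node 2 parent=0 cost=4
3. q=(16,30) nearest=2 d=24 new=(10,10) → add node 3 parent=2 cost=8
4. q=(47,16) nearest=3 d=37 new=(14,14) → add node 4 parent=3 cost=12
5. q=(19,25) nearest=4 d=11 new=(18,18) → add node 5 parent=4 cost=16
6. q=(0,5) nearest=0 d=3 new=(0,5) → add node 6 parent=0 cost=3
7. q=(26,14) nearest=5 d=8 new=(22,14) → add node 7 parent=5 cost=20
8. q=(15,8) nearest=3 d=5 new=(14,8) → add node 8 parent=3 cost=12
9. q=(23,3) nearest=8 d=9 new=(18,4) → add node 9 parent=8 cost=16
10. q=(0,1) nearest=0 d=2 new=(0,1) → add node 10 parent=0 cost=2
11. q=(42,27) nearest=7 d=20 new=(26,18) → add node 11 parent=7 cost=24
12. q=(5,8) nearest=2 d=2 new=(5,8) → add node 12 parent=2 cost=6
13. q=(29,19) nearest=11 d=3 new=(29,19) → add node 13 parent=11 cost=27
14. q=(34,14) nearest=13 d=5 new=(33,15) → add node 14 parent=13 cost=31
15. q=(1,19) nearest=3 d=9 new=(6,14) → add node 15 parent=3 cost=12
16. q=(19,29) nearest=13 d=10 new=(25,23) → add node 16 parent=13 cost=31
17. q=(46,7) nearest=14 d=13 new=(37,11) → add node 17 parent=14 cost=35
18. q=(2,10) nearest=12 d=3 new=(2,10) → add node 18 parent=12 cost=9
19. q=(28,26) nearest=16 d=3 new=(28,26) → add node 19 parent=16 cost=34

Node count: 20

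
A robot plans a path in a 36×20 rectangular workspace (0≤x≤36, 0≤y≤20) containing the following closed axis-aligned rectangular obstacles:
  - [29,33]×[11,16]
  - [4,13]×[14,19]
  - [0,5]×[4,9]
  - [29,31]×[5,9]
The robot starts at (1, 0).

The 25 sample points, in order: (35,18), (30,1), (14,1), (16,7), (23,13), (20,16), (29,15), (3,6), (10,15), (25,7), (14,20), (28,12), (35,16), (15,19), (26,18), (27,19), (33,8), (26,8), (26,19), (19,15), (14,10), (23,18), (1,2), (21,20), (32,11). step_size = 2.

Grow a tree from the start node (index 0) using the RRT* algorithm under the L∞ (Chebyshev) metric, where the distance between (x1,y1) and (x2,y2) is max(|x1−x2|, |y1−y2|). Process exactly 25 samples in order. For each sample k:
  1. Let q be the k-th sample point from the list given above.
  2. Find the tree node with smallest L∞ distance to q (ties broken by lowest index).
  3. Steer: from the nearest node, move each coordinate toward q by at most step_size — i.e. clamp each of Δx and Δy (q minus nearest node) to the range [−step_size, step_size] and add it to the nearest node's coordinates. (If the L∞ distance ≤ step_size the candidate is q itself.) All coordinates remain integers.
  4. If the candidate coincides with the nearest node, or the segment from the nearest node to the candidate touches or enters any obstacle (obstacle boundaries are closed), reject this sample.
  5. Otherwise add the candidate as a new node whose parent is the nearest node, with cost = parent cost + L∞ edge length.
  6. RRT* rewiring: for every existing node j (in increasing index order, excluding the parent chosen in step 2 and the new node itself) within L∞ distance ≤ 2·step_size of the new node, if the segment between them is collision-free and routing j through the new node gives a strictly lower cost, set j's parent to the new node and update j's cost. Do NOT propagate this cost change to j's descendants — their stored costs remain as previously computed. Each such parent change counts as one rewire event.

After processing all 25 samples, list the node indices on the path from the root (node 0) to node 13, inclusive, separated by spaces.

1. q=(35,18) nearest=0 d=34 new=(3,2) → add node 1 parent=0 cost=2
2. q=(30,1) nearest=1 d=27 new=(5,1) → add node 2 parent=1 cost=4
3. q=(14,1) nearest=2 d=9 new=(7,1) → add node 3 parent=2 cost=6
4. q=(16,7) nearest=3 d=9 new=(9,3) → add node 4 parent=3 cost=8
5. q=(23,13) nearest=4 d=14 new=(11,5) → add node 5 parent=4 cost=10
6. q=(20,16) nearest=5 d=11 new=(13,7) → add node 6 parent=5 cost=12
7. q=(29,15) nearest=6 d=16 new=(15,9) → add node 7 parent=6 cost=14
8. q=(3,6) nearest=1 d=4 new=(3,4) → blocked by [0,5]×[4,9], reject
9. q=(10,15) nearest=7 d=6 new=(13,11) → add node 8 parent=7 cost=16
10. q=(25,7) nearest=7 d=10 new=(17,7) → add node 9 parent=7 cost=16
11. q=(14,20) nearest=8 d=9 new=(14,13) → add node 10 parent=8 cost=18
12. q=(28,12) nearest=9 d=11 new=(19,9) → add node 11 parent=9 cost=18
13. q=(35,16) nearest=11 d=16 new=(21,11) → add node 12 parent=11 cost=20
14. q=(15,19) nearest=10 d=6 new=(15,15) → add node 13 parent=10 cost=20
15. q=(26,18) nearest=12 d=7 new=(23,13) → add node 14 parent=12 cost=22
16. q=(27,19) nearest=14 d=6 new=(25,15) → add node 15 parent=14 cost=24
17. q=(33,8) nearest=15 d=8 new=(27,13) → add node 16 parent=15 cost=26
18. q=(26,8) nearest=12 d=5 new=(23,9) → add node 17 parent=12 cost=22
19. q=(26,19) nearest=15 d=4 new=(26,17) → add node 18 parent=15 cost=26
20. q=(19,15) nearest=12 d=4 new=(19,13) → add node 19 parent=12 cost=22
21. q=(14,10) nearest=7 d=1 new=(14,10) → add node 20 parent=7 cost=15
22. q=(23,18) nearest=15 d=3 new=(23,17) → add node 21 parent=15 cost=26
23. q=(1,2) nearest=0 d=2 new=(1,2) → add node 22 parent=0 cost=2
24. q=(21,20) nearest=21 d=3 new=(21,19) → add node 23 parent=21 cost=28
25. q=(32,11) nearest=16 d=5 new=(29,11) → blocked by [29,33]×[11,16], reject

Path: 0 1 2 3 4 5 6 7 8 10 13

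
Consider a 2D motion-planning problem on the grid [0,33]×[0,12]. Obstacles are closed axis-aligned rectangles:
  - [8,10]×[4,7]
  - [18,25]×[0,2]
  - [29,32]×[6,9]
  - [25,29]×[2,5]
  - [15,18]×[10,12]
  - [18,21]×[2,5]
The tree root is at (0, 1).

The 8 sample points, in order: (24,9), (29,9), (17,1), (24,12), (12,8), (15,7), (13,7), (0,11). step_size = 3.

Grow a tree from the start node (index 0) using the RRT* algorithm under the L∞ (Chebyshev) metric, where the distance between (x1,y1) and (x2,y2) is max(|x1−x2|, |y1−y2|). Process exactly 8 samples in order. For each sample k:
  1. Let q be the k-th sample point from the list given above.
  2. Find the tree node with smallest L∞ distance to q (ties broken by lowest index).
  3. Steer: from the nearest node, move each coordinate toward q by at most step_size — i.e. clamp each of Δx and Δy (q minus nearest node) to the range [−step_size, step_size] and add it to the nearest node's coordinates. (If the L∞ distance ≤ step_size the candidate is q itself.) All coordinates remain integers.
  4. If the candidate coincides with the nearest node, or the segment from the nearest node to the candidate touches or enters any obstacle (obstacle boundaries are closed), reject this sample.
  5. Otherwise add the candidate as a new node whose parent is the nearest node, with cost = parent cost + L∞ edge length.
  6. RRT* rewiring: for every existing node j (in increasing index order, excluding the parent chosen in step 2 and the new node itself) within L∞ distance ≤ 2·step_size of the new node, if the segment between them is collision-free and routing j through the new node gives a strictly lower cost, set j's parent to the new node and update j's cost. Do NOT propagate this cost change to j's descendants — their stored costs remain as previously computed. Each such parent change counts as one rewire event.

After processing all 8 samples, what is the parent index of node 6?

1. q=(24,9) nearest=0 d=24 new=(3,4) → add node 1 parent=0 cost=3
2. q=(29,9) nearest=1 d=26 new=(6,7) → add node 2 parent=1 cost=6
3. q=(17,1) nearest=2 d=11 new=(9,4) → blocked by [8,10]×[4,7], reject
4. q=(24,12) nearest=2 d=18 new=(9,10) → add node 3 parent=2 cost=9
5. q=(12,8) nearest=3 d=3 new=(12,8) → add node 4 parent=3 cost=12
6. q=(15,7) nearest=4 d=3 new=(15,7) → add node 5 parent=4 cost=15
7. q=(13,7) nearest=4 d=1 new=(13,7) → add node 6 parent=4 cost=13
8. q=(0,11) nearest=2 d=6 new=(3,10) → add node 7 parent=2 cost=9

Parent of node 6: 4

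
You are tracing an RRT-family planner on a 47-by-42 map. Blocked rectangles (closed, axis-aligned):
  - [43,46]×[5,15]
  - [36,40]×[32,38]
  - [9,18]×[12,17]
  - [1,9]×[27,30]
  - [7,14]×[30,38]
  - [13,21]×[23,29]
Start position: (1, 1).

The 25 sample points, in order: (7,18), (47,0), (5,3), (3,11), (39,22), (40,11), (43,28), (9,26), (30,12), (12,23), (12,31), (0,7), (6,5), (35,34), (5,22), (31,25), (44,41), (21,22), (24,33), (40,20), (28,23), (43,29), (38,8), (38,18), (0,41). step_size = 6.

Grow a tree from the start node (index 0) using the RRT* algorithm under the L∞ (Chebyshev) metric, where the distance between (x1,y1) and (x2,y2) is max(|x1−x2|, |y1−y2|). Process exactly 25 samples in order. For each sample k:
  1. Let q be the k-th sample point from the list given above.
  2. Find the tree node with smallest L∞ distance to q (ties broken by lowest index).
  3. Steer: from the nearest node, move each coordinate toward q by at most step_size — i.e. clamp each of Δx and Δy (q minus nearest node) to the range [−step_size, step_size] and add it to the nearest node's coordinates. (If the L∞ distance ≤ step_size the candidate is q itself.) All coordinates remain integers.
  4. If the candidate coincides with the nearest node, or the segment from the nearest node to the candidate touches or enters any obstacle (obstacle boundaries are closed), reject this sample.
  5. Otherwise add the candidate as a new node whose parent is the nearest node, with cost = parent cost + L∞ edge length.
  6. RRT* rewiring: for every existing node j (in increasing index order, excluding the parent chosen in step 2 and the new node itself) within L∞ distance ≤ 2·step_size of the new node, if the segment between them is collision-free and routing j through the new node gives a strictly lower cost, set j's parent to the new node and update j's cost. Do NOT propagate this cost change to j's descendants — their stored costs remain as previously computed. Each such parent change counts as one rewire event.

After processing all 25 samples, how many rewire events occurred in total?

1. q=(7,18) nearest=0 d=17 new=(7,7) → add node 1 parent=0 cost=6
2. q=(47,0) nearest=1 d=40 new=(13,1) → add node 2 parent=1 cost=12
3. q=(5,3) nearest=0 d=4 new=(5,3) → add node 3 parent=0 cost=4
4. q=(3,11) nearest=1 d=4 new=(3,11) → add node 4 parent=1 cost=10
5. q=(39,22) nearest=2 d=26 new=(19,7) → add node 5 parent=2 cost=18
6. q=(40,11) nearest=5 d=21 new=(25,11) → add node 6 parent=5 cost=24
7. q=(43,28) nearest=6 d=18 new=(31,17) → add node 7 parent=6 cost=30
8. q=(9,26) nearest=4 d=15 new=(9,17) → blocked by [9,18]×[12,17], reject
9. q=(30,12) nearest=6 d=5 new=(30,12) → add node 8 parent=6 cost=29
10. q=(12,23) nearest=4 d=12 new=(9,17) → blocked by [9,18]×[12,17], reject
11. q=(12,31) nearest=7 d=19 new=(25,23) → add node 9 parent=7 cost=36
12. q=(0,7) nearest=4 d=4 new=(0,7) → add node 10 parent=4 cost=14
13. q=(6,5) nearest=1 d=2 new=(6,5) → add node 11 parent=1 cost=8
14. q=(35,34) nearest=9 d=11 new=(31,29) → add node 12 parent=9 cost=42
15. q=(5,22) nearest=4 d=11 new=(5,17) → add node 13 parent=4 cost=16
16. q=(31,25) nearest=12 d=4 new=(31,25) → add node 14 parent=12 cost=46
17. q=(44,41) nearest=12 d=13 new=(37,35) → blocked by [36,40]×[32,38], reject
18. q=(21,22) nearest=9 d=4 new=(21,22) → add node 15 parent=9 cost=40
19. q=(24,33) nearest=12 d=7 new=(25,33) → add node 16 parent=12 cost=48
20. q=(40,20) nearest=7 d=9 new=(37,20) → add node 17 parent=7 cost=36; rewire 14→17 (42<46)
21. q=(28,23) nearest=9 d=3 new=(28,23) → add node 18 parent=9 cost=39
22. q=(43,29) nearest=17 d=9 new=(43,26) → add node 19 parent=17 cost=42
23. q=(38,8) nearest=8 d=8 new=(36,8) → add node 20 parent=8 cost=35
24. q=(38,18) nearest=17 d=2 new=(38,18) → add node 21 parent=17 cost=38
25. q=(0,41) nearest=15 d=21 new=(15,28) → blocked by [13,21]×[23,29], reject

Rewire events: 1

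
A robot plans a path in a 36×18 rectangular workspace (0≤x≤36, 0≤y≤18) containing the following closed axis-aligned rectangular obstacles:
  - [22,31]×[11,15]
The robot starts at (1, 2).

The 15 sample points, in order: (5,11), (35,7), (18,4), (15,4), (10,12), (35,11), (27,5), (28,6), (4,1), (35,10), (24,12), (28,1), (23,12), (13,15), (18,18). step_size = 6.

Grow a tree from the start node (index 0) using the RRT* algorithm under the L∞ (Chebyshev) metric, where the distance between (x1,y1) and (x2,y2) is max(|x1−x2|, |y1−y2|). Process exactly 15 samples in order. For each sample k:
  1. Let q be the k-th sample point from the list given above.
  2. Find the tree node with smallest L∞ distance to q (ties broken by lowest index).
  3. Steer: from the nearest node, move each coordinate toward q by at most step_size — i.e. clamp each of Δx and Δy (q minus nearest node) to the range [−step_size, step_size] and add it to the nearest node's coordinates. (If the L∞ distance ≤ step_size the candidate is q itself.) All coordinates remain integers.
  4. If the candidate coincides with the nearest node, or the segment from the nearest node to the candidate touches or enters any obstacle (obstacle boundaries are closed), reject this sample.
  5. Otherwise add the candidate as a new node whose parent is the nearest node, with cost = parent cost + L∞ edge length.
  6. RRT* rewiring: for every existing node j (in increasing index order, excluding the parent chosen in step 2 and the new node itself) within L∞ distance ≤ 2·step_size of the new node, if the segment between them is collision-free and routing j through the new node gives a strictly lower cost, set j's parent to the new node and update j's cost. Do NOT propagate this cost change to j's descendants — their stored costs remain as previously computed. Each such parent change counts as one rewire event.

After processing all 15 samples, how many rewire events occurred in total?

1. q=(5,11) nearest=0 d=9 new=(5,8) → add node 1 parent=0 cost=6
2. q=(35,7) nearest=1 d=30 new=(11,7) → add node 2 parent=1 cost=12
3. q=(18,4) nearest=2 d=7 new=(17,4) → add node 3 parent=2 cost=18
4. q=(15,4) nearest=3 d=2 new=(15,4) → add node 4 parent=3 cost=20
5. q=(10,12) nearest=1 d=5 new=(10,12) → add node 5 parent=1 cost=11; rewire 4→5 (19<20)
6. q=(35,11) nearest=3 d=18 new=(23,10) → add node 6 parent=3 cost=24
7. q=(27,5) nearest=6 d=5 new=(27,5) → add node 7 parent=6 cost=29
8. q=(28,6) nearest=7 d=1 new=(28,6) → add node 8 parent=7 cost=30
9. q=(4,1) nearest=0 d=3 new=(4,1) → add node 9 parent=0 cost=3; rewire 2→9 (10<12); rewire 4→9 (14<19)
10. q=(35,10) nearest=8 d=7 new=(34,10) → add node 10 parent=8 cost=36
11. q=(24,12) nearest=6 d=2 new=(24,12) → blocked by [22,31]×[11,15], reject
12. q=(28,1) nearest=7 d=4 new=(28,1) → add node 11 parent=7 cost=33
13. q=(23,12) nearest=6 d=2 new=(23,12) → blocked by [22,31]×[11,15], reject
14. q=(13,15) nearest=5 d=3 new=(13,15) → add node 12 parent=5 cost=14
15. q=(18,18) nearest=12 d=5 new=(18,18) → add node 13 parent=12 cost=19

Rewire events: 3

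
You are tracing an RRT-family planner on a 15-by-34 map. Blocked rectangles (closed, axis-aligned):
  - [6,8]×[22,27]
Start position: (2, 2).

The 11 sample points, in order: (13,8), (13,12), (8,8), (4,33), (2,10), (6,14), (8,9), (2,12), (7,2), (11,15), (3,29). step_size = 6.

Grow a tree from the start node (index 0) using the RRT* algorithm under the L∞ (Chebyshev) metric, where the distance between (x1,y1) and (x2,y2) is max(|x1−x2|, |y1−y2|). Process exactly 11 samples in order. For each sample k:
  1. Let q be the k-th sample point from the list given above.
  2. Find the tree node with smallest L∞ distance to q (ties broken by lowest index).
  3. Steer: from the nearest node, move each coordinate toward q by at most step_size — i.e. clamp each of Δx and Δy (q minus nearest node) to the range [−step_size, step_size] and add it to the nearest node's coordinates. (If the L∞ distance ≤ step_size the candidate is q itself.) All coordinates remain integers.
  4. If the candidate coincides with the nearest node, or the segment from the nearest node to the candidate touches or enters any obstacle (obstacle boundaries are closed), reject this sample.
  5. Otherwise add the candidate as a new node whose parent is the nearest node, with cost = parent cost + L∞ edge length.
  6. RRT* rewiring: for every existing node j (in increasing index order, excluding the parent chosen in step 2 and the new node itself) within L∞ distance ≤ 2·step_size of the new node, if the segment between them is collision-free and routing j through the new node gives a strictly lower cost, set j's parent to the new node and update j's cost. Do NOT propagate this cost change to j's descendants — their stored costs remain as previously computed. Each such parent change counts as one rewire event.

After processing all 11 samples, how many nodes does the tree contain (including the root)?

1. q=(13,8) nearest=0 d=11 new=(8,8) → add node 1 parent=0 cost=6
2. q=(13,12) nearest=1 d=5 new=(13,12) → add node 2 parent=1 cost=11
3. q=(8,8) nearest=1 d=0 → coincident, reject
4. q=(4,33) nearest=2 d=21 new=(7,18) → add node 3 parent=2 cost=17
5. q=(2,10) nearest=1 d=6 new=(2,10) → add node 4 parent=1 cost=12
6. q=(6,14) nearest=3 d=4 new=(6,14) → add node 5 parent=3 cost=21
7. q=(8,9) nearest=1 d=1 new=(8,9) → add node 6 parent=1 cost=7; rewire 3→6 (16<17); rewire 5→6 (12<21)
8. q=(2,12) nearest=4 d=2 new=(2,12) → add node 7 parent=4 cost=14
9. q=(7,2) nearest=0 d=5 new=(7,2) → add node 8 parent=0 cost=5
10. q=(11,15) nearest=2 d=3 new=(11,15) → add node 9 parent=2 cost=14
11. q=(3,29) nearest=3 d=11 new=(3,24) → add node 10 parent=3 cost=22

Node count: 11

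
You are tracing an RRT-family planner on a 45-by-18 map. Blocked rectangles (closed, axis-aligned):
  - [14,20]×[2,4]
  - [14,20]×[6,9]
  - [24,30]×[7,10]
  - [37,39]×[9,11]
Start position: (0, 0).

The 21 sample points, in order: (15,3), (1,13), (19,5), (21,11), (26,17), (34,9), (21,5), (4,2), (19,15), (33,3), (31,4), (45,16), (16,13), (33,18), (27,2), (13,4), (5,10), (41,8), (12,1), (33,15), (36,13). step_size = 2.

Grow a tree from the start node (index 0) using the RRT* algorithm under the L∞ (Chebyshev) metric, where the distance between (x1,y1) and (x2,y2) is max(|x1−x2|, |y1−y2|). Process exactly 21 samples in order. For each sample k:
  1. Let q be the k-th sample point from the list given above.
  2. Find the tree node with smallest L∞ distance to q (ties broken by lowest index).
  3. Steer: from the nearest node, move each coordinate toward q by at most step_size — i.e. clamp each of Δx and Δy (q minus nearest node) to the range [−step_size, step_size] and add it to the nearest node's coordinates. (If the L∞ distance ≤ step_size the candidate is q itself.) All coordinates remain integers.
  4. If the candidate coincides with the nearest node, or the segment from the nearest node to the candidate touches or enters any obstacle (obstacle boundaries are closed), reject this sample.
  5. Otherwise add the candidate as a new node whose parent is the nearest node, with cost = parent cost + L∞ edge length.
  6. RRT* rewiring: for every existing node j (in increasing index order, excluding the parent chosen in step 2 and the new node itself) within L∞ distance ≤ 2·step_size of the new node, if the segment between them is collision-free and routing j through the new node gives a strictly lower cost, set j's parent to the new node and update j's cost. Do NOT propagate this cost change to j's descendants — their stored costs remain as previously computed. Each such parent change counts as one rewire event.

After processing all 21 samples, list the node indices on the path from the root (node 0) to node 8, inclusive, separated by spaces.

1. q=(15,3) nearest=0 d=15 new=(2,2) → add node 1 parent=0 cost=2
2. q=(1,13) nearest=1 d=11 new=(1,4) → add node 2 parent=1 cost=4
3. q=(19,5) nearest=1 d=17 new=(4,4) → add node 3 parent=1 cost=4
4. q=(21,11) nearest=3 d=17 new=(6,6) → add node 4 parent=3 cost=6
5. q=(26,17) nearest=4 d=20 new=(8,8) → add node 5 parent=4 cost=8
6. q=(34,9) nearest=5 d=26 new=(10,9) → add node 6 parent=5 cost=10
7. q=(21,5) nearest=6 d=11 new=(12,7) → add node 7 parent=6 cost=12
8. q=(4,2) nearest=1 d=2 new=(4,2) → add node 8 parent=1 cost=4
9. q=(19,15) nearest=7 d=8 new=(14,9) → blocked by [14,20]×[6,9], reject
10. q=(33,3) nearest=7 d=21 new=(14,5) → add node 9 parent=7 cost=14
11. q=(31,4) nearest=9 d=17 new=(16,4) → blocked by [14,20]×[2,4], reject
12. q=(45,16) nearest=9 d=31 new=(16,7) → blocked by [14,20]×[6,9], reject
13. q=(16,13) nearest=6 d=6 new=(12,11) → add node 10 parent=6 cost=12
14. q=(33,18) nearest=9 d=19 new=(16,7) → blocked by [14,20]×[6,9], reject
15. q=(27,2) nearest=9 d=13 new=(16,3) → blocked by [14,20]×[2,4], reject
16. q=(13,4) nearest=9 d=1 new=(13,4) → add node 11 parent=9 cost=15
17. q=(5,10) nearest=5 d=3 new=(6,10) → add node 12 parent=5 cost=10
18. q=(41,8) nearest=9 d=27 new=(16,7) → blocked by [14,20]×[6,9], reject
19. q=(12,1) nearest=11 d=3 new=(12,2) → add node 13 parent=11 cost=17
20. q=(33,15) nearest=9 d=19 new=(16,7) → blocked by [14,20]×[6,9], reject
21. q=(36,13) nearest=9 d=22 new=(16,7) → blocked by [14,20]×[6,9], reject

Path: 0 1 8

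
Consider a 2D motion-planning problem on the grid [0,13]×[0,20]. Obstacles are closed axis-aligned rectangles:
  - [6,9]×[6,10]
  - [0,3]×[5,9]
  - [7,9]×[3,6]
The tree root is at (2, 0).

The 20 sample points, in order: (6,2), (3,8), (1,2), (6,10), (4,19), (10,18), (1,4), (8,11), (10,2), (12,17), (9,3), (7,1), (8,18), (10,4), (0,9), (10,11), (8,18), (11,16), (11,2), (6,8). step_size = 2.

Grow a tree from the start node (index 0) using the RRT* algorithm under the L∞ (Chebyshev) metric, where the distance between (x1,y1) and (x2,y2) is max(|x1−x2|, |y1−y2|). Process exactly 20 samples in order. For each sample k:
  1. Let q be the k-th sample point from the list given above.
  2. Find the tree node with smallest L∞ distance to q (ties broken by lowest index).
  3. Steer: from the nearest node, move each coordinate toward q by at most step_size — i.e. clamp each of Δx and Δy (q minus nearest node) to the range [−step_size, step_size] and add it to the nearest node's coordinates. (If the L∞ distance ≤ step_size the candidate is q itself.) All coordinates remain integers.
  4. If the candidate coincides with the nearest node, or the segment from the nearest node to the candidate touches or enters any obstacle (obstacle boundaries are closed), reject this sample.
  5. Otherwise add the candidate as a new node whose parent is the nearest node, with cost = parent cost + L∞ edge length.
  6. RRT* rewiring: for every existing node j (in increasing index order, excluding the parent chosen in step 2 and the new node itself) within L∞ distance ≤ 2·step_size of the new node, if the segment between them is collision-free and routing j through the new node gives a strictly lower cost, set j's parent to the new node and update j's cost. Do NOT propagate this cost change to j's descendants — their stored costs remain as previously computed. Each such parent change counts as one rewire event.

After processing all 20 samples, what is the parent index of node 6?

1. q=(6,2) nearest=0 d=4 new=(4,2) → add node 1 parent=0 cost=2
2. q=(3,8) nearest=1 d=6 new=(3,4) → add node 2 parent=1 cost=4
3. q=(1,2) nearest=0 d=2 new=(1,2) → add node 3 parent=0 cost=2
4. q=(6,10) nearest=2 d=6 new=(5,6) → add node 4 parent=2 cost=6
5. q=(4,19) nearest=4 d=13 new=(4,8) → add node 5 parent=4 cost=8
6. q=(10,18) nearest=5 d=10 new=(6,10) → blocked by [6,9]×[6,10], reject
7. q=(1,4) nearest=2 d=2 new=(1,4) → add node 6 parent=2 cost=6
8. q=(8,11) nearest=5 d=4 new=(6,10) → blocked by [6,9]×[6,10], reject
9. q=(10,2) nearest=4 d=5 new=(7,4) → blocked by [7,9]×[3,6], reject
10. q=(12,17) nearest=5 d=9 new=(6,10) → blocked by [6,9]×[6,10], reject
11. q=(9,3) nearest=4 d=4 new=(7,4) → blocked by [7,9]×[3,6], reject
12. q=(7,1) nearest=1 d=3 new=(6,1) → add node 7 parent=1 cost=4
13. q=(8,18) nearest=5 d=10 new=(6,10) → blocked by [6,9]×[6,10], reject
14. q=(10,4) nearest=7 d=4 new=(8,3) → blocked by [7,9]×[3,6], reject
15. q=(0,9) nearest=5 d=4 new=(2,9) → blocked by [0,3]×[5,9], reject
16. q=(10,11) nearest=4 d=5 new=(7,8) → blocked by [6,9]×[6,10], reject
17. q=(8,18) nearest=5 d=10 new=(6,10) → blocked by [6,9]×[6,10], reject
18. q=(11,16) nearest=5 d=8 new=(6,10) → blocked by [6,9]×[6,10], reject
19. q=(11,2) nearest=7 d=5 new=(8,2) → add node 8 parent=7 cost=6
20. q=(6,8) nearest=4 d=2 new=(6,8) → blocked by [6,9]×[6,10], reject

Parent of node 6: 2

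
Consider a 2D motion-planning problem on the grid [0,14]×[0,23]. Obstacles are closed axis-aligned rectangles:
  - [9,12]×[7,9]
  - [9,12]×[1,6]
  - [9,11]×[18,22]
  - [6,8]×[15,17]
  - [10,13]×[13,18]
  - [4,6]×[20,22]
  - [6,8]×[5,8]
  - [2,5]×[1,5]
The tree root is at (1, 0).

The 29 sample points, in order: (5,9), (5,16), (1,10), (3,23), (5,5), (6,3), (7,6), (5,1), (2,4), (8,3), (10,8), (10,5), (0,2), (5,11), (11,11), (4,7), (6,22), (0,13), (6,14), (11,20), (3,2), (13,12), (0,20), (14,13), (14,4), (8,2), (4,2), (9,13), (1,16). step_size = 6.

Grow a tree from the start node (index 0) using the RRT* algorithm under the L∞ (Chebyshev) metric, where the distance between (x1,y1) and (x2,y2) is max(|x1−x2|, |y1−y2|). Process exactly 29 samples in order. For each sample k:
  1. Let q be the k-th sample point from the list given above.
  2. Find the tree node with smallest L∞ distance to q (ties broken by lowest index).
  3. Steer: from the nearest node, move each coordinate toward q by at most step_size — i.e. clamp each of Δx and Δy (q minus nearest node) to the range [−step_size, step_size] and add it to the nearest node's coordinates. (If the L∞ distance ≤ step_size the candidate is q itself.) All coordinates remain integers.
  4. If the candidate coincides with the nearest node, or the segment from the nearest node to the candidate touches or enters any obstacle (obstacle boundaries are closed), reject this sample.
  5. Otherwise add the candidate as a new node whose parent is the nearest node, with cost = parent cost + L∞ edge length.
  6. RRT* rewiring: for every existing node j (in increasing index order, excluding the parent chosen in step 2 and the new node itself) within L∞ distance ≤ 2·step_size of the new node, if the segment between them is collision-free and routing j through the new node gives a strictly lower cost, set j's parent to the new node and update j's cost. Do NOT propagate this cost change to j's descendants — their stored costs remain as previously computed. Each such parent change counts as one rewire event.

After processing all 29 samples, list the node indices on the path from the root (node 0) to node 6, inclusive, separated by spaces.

Path: 0 1 6

1. q=(5,9) nearest=0 d=9 new=(5,6) → blocked by [2,5]×[1,5], reject
2. q=(5,16) nearest=0 d=16 new=(5,6) → blocked by [2,5]×[1,5], reject
3. q=(1,10) nearest=0 d=10 new=(1,6) → add node 1 parent=0 cost=6
4. q=(3,23) nearest=1 d=17 new=(3,12) → add node 2 parent=1 cost=12
5. q=(5,5) nearest=1 d=4 new=(5,5) → blocked by [2,5]×[1,5], reject
6. q=(6,3) nearest=0 d=5 new=(6,3) → blocked by [2,5]×[1,5], reject
7. q=(7,6) nearest=0 d=6 new=(7,6) → blocked by [6,8]×[5,8], reject
8. q=(5,1) nearest=0 d=4 new=(5,1) → blocked by [2,5]×[1,5], reject
9. q=(2,4) nearest=1 d=2 new=(2,4) → blocked by [2,5]×[1,5], reject
10. q=(8,3) nearest=0 d=7 new=(7,3) → blocked by [2,5]×[1,5], reject
11. q=(10,8) nearest=2 d=7 new=(9,8) → blocked by [9,12]×[7,9], reject
12. q=(10,5) nearest=2 d=7 new=(9,6) → blocked by [9,12]×[1,6], reject
13. q=(0,2) nearest=0 d=2 new=(0,2) → add node 3 parent=0 cost=2
14. q=(5,11) nearest=2 d=2 new=(5,11) → add node 4 parent=2 cost=14
15. q=(11,11) nearest=4 d=6 new=(11,11) → add node 5 parent=4 cost=20
16. q=(4,7) nearest=1 d=3 new=(4,7) → add node 6 parent=1 cost=9; rewire 4→6 (13<14); rewire 5→6 (16<20)
17. q=(6,22) nearest=2 d=10 new=(6,18) → add node 7 parent=2 cost=18
18. q=(0,13) nearest=2 d=3 new=(0,13) → add node 8 parent=2 cost=15
19. q=(6,14) nearest=2 d=3 new=(6,14) → add node 9 parent=2 cost=15
20. q=(11,20) nearest=7 d=5 new=(11,20) → blocked by [9,11]×[18,22], reject
21. q=(3,2) nearest=0 d=2 new=(3,2) → blocked by [2,5]×[1,5], reject
22. q=(13,12) nearest=5 d=2 new=(13,12) → add node 10 parent=5 cost=18
23. q=(0,20) nearest=7 d=6 new=(0,20) → add node 11 parent=7 cost=24
24. q=(14,13) nearest=10 d=1 new=(14,13) → add node 12 parent=10 cost=19
25. q=(14,4) nearest=5 d=7 new=(14,5) → blocked by [9,12]×[7,9], reject
26. q=(8,2) nearest=6 d=5 new=(8,2) → add node 13 parent=6 cost=14
27. q=(4,2) nearest=0 d=3 new=(4,2) → blocked by [2,5]×[1,5], reject
28. q=(9,13) nearest=5 d=2 new=(9,13) → add node 14 parent=5 cost=18
29. q=(1,16) nearest=8 d=3 new=(1,16) → add node 15 parent=8 cost=18; rewire 11→15 (22<24)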